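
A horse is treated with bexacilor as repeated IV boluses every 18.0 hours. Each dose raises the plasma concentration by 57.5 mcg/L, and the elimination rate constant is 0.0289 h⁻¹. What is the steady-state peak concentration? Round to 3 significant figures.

Fraction remaining after one interval: e^(−kτ) = e^(−0.02890 × 18.0) = 0.5944
R = 1 / (1 − 0.5944) = 2.465
Css,max = 57.5 × 2.465 ≈ 142 mcg/L

142 mcg/L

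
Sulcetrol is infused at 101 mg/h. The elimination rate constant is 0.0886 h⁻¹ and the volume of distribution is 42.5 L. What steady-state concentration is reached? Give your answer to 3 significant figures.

26.8 µg/mL

CL = k · V = 0.0886 × 42.5 = 3.765 L/h
Css = rate / CL = 101 / 3.765 ≈ 26.8 µg/mL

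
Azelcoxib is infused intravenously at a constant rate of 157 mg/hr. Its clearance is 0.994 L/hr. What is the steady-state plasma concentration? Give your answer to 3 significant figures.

Css = infusion rate / CL = 157 / 0.994 ≈ 158 mg/L

158 mg/L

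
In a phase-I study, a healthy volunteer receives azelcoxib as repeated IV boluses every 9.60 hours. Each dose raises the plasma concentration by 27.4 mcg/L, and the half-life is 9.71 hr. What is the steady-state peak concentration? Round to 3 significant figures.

k = ln 2 / 9.71 = 0.07138 hr⁻¹
Fraction remaining after one interval: e^(−kτ) = e^(−0.07138 × 9.60) = 0.5039
R = 1 / (1 − 0.5039) = 2.016
Css,max = 27.4 × 2.016 ≈ 55.2 mcg/L

55.2 mcg/L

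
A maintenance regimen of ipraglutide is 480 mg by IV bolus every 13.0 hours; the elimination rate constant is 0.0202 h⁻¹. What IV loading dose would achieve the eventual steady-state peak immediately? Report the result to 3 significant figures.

Accumulation ratio R = 1 / (1 − e^(−kτ)) = 1 / (1 − e^(−0.02020×13.0)) = 1 / (1 − 0.7690) = 4.330
Loading dose = maintenance dose × R = 480 × 4.330 ≈ 2080 mg

2080 mg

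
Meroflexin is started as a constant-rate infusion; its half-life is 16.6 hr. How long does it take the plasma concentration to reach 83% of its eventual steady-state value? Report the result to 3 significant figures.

k = ln 2 / 16.6 = 0.04176 hr⁻¹
f = 1 − e^(−kt)  ⇒  t = −ln(1 − f) / k
t = −ln(1 − 0.83) / 0.04176 = 1.772 / 0.04176 ≈ 42.4 hours

42.4 hours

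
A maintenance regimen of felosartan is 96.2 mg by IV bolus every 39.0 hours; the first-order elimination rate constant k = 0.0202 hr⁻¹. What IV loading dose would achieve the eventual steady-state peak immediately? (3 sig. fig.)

Accumulation ratio R = 1 / (1 − e^(−kτ)) = 1 / (1 − e^(−0.02020×39.0)) = 1 / (1 − 0.4548) = 1.834
Loading dose = maintenance dose × R = 96.2 × 1.834 ≈ 176 mg

176 mg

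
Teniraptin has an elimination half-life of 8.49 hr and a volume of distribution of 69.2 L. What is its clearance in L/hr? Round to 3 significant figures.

5.65 L/hr

k = ln 2 / t½ = ln 2 / 8.49 = 0.08164 hr⁻¹
CL = k · V = 0.08164 × 69.2 ≈ 5.65 L/hr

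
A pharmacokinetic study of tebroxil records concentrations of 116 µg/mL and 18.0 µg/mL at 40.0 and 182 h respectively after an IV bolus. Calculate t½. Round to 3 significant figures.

k = ln(C₁/C₂) / (t₂ − t₁) = ln(116/18.0) / (182 − 40.0)
  = 1.863 / 142.0 = 0.01312 h⁻¹
t½ = ln 2 / k = ln 2 / 0.01312 ≈ 52.8 hours

52.8 hours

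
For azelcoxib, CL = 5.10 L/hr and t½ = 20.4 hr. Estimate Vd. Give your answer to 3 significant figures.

k = ln 2 / t½ = ln 2 / 20.4 = 0.03398 hr⁻¹
V = CL / k = 5.10 / 0.03398 ≈ 150 L

150 L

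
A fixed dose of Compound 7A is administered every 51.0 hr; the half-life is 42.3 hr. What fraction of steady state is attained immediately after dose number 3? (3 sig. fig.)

0.918

k = ln 2 / 42.3 = 0.01639 hr⁻¹
f_n = 1 − e^(−nkτ) = 1 − e^(−3 × 0.01639 × 51.0) = 1 − e^(−2.507) = 1 − 0.08150 ≈ 0.918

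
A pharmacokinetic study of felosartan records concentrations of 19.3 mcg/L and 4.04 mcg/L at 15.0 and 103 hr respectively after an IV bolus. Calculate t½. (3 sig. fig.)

k = ln(C₁/C₂) / (t₂ − t₁) = ln(19.3/4.04) / (103 − 15.0)
  = 1.564 / 88.00 = 0.01777 hr⁻¹
t½ = ln 2 / k = ln 2 / 0.01777 ≈ 39.0 hours

39.0 hours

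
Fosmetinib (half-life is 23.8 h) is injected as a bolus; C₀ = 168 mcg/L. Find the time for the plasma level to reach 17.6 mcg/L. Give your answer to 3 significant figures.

k = ln 2 / 23.8 = 0.02912 h⁻¹
C(t) = C₀ e^(−kt)  ⇒  t = ln(C₀/C) / k
t = ln(168/17.6) / 0.02912 = 2.256 / 0.02912 ≈ 77.5 hours

77.5 hours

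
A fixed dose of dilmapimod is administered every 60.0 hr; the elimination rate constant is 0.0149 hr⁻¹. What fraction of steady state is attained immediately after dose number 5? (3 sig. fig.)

f_n = 1 − e^(−nkτ) = 1 − e^(−5 × 0.01490 × 60.0) = 1 − e^(−4.470) = 1 − 0.01145 ≈ 0.989

0.989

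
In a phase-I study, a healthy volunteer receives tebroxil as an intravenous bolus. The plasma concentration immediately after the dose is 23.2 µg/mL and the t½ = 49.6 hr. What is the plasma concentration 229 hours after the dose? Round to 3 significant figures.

k = ln 2 / 49.6 = 0.01397 hr⁻¹
C(t) = C₀ e^(−kt) = 23.2 × e^(−0.01397 × 229) = 23.2 × e^(−3.200) = 23.2 × 0.04075 ≈ 0.945 µg/mL

0.945 µg/mL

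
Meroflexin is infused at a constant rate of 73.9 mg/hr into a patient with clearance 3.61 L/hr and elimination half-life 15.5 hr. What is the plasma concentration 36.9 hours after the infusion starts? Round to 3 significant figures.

16.5 µg/mL

Css = rate / CL = 73.9 / 3.61 = 20.47 µg/mL
k = ln 2 / 15.5 = 0.04472 hr⁻¹
C(t) = Css (1 − e^(−kt)) = 20.47 × (1 − e^(−1.650)) = 20.47 × 0.8080 ≈ 16.5 µg/mL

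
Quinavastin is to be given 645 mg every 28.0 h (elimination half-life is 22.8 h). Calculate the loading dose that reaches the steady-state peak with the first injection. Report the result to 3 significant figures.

k = ln 2 / 22.8 = 0.03040 h⁻¹
Accumulation ratio R = 1 / (1 − e^(−kτ)) = 1 / (1 − e^(−0.03040×28.0)) = 1 / (1 − 0.4269) = 1.745
Loading dose = maintenance dose × R = 645 × 1.745 ≈ 1130 mg

1130 mg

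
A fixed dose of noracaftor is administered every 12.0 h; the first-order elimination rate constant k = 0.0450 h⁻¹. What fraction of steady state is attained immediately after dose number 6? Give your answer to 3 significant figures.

0.961

f_n = 1 − e^(−nkτ) = 1 − e^(−6 × 0.04500 × 12.0) = 1 − e^(−3.240) = 1 − 0.03916 ≈ 0.961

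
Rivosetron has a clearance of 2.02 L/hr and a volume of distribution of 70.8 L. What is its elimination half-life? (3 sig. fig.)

k = CL / V = 2.02 / 70.8 = 0.02853 hr⁻¹
t½ = ln 2 / k = ln 2 / 0.02853 ≈ 24.3 hours

24.3 hours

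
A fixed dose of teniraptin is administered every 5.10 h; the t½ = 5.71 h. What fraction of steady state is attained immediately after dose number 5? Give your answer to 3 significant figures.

k = ln 2 / 5.71 = 0.1214 h⁻¹
f_n = 1 − e^(−nkτ) = 1 − e^(−5 × 0.1214 × 5.10) = 1 − e^(−3.095) = 1 − 0.04525 ≈ 0.955

0.955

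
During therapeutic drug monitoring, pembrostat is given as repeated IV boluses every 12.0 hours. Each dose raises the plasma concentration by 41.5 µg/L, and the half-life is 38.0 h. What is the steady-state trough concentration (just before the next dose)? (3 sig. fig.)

k = ln 2 / 38.0 = 0.01824 h⁻¹
Fraction remaining after one interval: e^(−kτ) = e^(−0.01824 × 12.0) = 0.8034
R = 1 / (1 − 0.8034) = 5.087
Css,max = 41.5 × 5.087 = 211.1 µg/L
Css,min = Css,max × e^(−kτ) = 211.1 × 0.8034 ≈ 170 µg/L

170 µg/L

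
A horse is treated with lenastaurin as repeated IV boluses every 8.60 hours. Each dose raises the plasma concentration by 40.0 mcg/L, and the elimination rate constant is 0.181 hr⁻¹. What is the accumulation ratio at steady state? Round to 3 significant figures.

Fraction remaining after one interval: e^(−kτ) = e^(−0.1810 × 8.60) = 0.2109
R = 1 / (1 − 0.2109) = 1 / 0.7891 ≈ 1.27

1.27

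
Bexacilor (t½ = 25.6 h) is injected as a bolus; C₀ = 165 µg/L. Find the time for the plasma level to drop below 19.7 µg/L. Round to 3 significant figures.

k = ln 2 / 25.6 = 0.02708 h⁻¹
C(t) = C₀ e^(−kt)  ⇒  t = ln(C₀/C) / k
t = ln(165/19.7) / 0.02708 = 2.125 / 0.02708 ≈ 78.5 hours

78.5 hours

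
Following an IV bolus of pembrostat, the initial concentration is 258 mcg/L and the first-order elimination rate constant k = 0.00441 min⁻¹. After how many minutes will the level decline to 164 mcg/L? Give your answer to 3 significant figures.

103 minutes

C(t) = C₀ e^(−kt)  ⇒  t = ln(C₀/C) / k
t = ln(258/164) / 0.004410 = 0.4531 / 0.004410 ≈ 103 minutes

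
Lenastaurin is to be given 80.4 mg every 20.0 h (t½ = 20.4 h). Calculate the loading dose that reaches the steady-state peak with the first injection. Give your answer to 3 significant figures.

163 mg

k = ln 2 / 20.4 = 0.03398 h⁻¹
Accumulation ratio R = 1 / (1 − e^(−kτ)) = 1 / (1 − e^(−0.03398×20.0)) = 1 / (1 − 0.5068) = 2.028
Loading dose = maintenance dose × R = 80.4 × 2.028 ≈ 163 mg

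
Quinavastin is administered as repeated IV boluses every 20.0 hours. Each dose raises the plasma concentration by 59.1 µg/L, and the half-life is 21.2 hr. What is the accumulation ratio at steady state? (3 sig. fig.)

k = ln 2 / 21.2 = 0.03270 hr⁻¹
Fraction remaining after one interval: e^(−kτ) = e^(−0.03270 × 20.0) = 0.5200
R = 1 / (1 − 0.5200) = 1 / 0.4800 ≈ 2.08

2.08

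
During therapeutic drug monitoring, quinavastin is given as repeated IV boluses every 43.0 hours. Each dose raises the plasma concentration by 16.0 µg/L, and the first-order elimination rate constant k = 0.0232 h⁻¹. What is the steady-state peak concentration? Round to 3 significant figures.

Fraction remaining after one interval: e^(−kτ) = e^(−0.02320 × 43.0) = 0.3688
R = 1 / (1 − 0.3688) = 1.584
Css,max = 16.0 × 1.584 ≈ 25.3 µg/L

25.3 µg/L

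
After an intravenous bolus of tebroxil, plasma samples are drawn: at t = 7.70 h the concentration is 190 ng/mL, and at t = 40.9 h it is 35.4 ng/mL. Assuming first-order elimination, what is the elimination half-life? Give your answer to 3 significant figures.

13.7 hours

k = ln(C₁/C₂) / (t₂ − t₁) = ln(190/35.4) / (40.9 − 7.70)
  = 1.680 / 33.20 = 0.05061 h⁻¹
t½ = ln 2 / k = ln 2 / 0.05061 ≈ 13.7 hours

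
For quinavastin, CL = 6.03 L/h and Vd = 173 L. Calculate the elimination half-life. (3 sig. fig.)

k = CL / V = 6.03 / 173 = 0.03486 h⁻¹
t½ = ln 2 / k = ln 2 / 0.03486 ≈ 19.9 hours

19.9 hours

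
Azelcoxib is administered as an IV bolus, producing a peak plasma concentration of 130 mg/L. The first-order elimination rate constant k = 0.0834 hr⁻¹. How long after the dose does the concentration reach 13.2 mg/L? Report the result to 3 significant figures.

C(t) = C₀ e^(−kt)  ⇒  t = ln(C₀/C) / k
t = ln(130/13.2) / 0.08340 = 2.287 / 0.08340 ≈ 27.4 hours

27.4 hours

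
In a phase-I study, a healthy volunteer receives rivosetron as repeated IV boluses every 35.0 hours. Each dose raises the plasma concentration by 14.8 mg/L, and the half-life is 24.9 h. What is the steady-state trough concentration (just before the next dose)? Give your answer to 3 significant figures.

8.97 mg/L

k = ln 2 / 24.9 = 0.02784 h⁻¹
Fraction remaining after one interval: e^(−kτ) = e^(−0.02784 × 35.0) = 0.3775
R = 1 / (1 − 0.3775) = 1.606
Css,max = 14.8 × 1.606 = 23.77 mg/L
Css,min = Css,max × e^(−kτ) = 23.77 × 0.3775 ≈ 8.97 mg/L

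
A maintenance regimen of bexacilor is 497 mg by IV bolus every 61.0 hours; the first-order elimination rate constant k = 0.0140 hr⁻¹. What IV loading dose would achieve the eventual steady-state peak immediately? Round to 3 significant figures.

Accumulation ratio R = 1 / (1 − e^(−kτ)) = 1 / (1 − e^(−0.01400×61.0)) = 1 / (1 − 0.4257) = 1.741
Loading dose = maintenance dose × R = 497 × 1.741 ≈ 865 mg

865 mg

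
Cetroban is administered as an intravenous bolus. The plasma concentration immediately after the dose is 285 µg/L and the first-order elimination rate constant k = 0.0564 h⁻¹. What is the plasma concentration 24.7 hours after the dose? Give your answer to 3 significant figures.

C(t) = C₀ e^(−kt) = 285 × e^(−0.05640 × 24.7) = 285 × e^(−1.393) = 285 × 0.2483 ≈ 70.8 µg/L

70.8 µg/L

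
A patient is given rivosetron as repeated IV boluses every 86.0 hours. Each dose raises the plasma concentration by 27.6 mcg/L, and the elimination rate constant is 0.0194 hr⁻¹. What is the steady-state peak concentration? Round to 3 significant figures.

34.0 mcg/L

Fraction remaining after one interval: e^(−kτ) = e^(−0.01940 × 86.0) = 0.1885
R = 1 / (1 − 0.1885) = 1.232
Css,max = 27.6 × 1.232 ≈ 34.0 mcg/L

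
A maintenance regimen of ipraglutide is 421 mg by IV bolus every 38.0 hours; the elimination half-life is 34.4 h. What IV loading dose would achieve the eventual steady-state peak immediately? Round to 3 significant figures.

787 mg

k = ln 2 / 34.4 = 0.02015 h⁻¹
Accumulation ratio R = 1 / (1 − e^(−kτ)) = 1 / (1 − e^(−0.02015×38.0)) = 1 / (1 − 0.4650) = 1.869
Loading dose = maintenance dose × R = 421 × 1.869 ≈ 787 mg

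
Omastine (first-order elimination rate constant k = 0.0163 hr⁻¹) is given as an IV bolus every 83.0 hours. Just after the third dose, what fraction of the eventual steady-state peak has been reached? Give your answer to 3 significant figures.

f_n = 1 − e^(−nkτ) = 1 − e^(−3 × 0.01630 × 83.0) = 1 − e^(−4.059) = 1 − 0.01727 ≈ 0.983

0.983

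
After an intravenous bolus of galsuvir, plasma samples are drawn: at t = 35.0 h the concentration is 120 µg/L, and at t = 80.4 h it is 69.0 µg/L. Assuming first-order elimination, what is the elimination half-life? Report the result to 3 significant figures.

k = ln(C₁/C₂) / (t₂ − t₁) = ln(120/69.0) / (80.4 − 35.0)
  = 0.5534 / 45.40 = 0.01219 h⁻¹
t½ = ln 2 / k = ln 2 / 0.01219 ≈ 56.9 hours

56.9 hours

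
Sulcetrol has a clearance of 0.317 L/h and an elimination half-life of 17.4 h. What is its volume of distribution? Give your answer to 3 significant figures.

7.96 L

k = ln 2 / t½ = ln 2 / 17.4 = 0.03984 h⁻¹
V = CL / k = 0.317 / 0.03984 ≈ 7.96 L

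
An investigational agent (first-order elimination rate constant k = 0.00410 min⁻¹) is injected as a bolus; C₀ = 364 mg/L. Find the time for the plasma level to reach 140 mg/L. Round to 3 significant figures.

C(t) = C₀ e^(−kt)  ⇒  t = ln(C₀/C) / k
t = ln(364/140) / 0.004100 = 0.9555 / 0.004100 ≈ 233 minutes

233 minutes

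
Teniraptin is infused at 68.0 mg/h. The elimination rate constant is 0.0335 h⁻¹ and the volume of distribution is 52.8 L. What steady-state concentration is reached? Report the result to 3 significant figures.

CL = k · V = 0.0335 × 52.8 = 1.769 L/h
Css = rate / CL = 68.0 / 1.769 ≈ 38.4 mg/L

38.4 mg/L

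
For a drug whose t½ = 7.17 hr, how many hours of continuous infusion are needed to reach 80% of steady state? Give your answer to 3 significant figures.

16.6 hours

k = ln 2 / 7.17 = 0.09667 hr⁻¹
f = 1 − e^(−kt)  ⇒  t = −ln(1 − f) / k
t = −ln(1 − 0.8) / 0.09667 = 1.609 / 0.09667 ≈ 16.6 hours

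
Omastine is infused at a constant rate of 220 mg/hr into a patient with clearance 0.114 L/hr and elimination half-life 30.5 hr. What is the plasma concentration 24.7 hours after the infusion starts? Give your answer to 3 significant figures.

829 mg/L

Css = rate / CL = 220 / 0.114 = 1930 mg/L
k = ln 2 / 30.5 = 0.02273 hr⁻¹
C(t) = Css (1 − e^(−kt)) = 1930 × (1 − e^(−0.5613)) = 1930 × 0.4296 ≈ 829 mg/L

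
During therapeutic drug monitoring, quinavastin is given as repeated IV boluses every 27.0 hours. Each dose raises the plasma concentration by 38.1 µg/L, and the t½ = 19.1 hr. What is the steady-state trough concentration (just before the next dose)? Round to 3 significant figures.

22.9 µg/L

k = ln 2 / 19.1 = 0.03629 hr⁻¹
Fraction remaining after one interval: e^(−kτ) = e^(−0.03629 × 27.0) = 0.3754
R = 1 / (1 − 0.3754) = 1.601
Css,max = 38.1 × 1.601 = 61.00 µg/L
Css,min = Css,max × e^(−kτ) = 61.00 × 0.3754 ≈ 22.9 µg/L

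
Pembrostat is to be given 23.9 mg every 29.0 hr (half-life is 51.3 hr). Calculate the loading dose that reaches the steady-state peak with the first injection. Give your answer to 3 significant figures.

73.7 mg

k = ln 2 / 51.3 = 0.01351 hr⁻¹
Accumulation ratio R = 1 / (1 − e^(−kτ)) = 1 / (1 − e^(−0.01351×29.0)) = 1 / (1 − 0.6758) = 3.085
Loading dose = maintenance dose × R = 23.9 × 3.085 ≈ 73.7 mg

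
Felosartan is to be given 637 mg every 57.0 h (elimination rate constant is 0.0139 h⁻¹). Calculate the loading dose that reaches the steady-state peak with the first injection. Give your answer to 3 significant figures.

1160 mg

Accumulation ratio R = 1 / (1 − e^(−kτ)) = 1 / (1 − e^(−0.01390×57.0)) = 1 / (1 − 0.4528) = 1.827
Loading dose = maintenance dose × R = 637 × 1.827 ≈ 1160 mg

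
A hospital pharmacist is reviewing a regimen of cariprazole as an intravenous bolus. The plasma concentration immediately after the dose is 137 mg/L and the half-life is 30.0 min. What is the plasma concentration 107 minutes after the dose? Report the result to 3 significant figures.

11.6 mg/L

k = ln 2 / 30.0 = 0.02310 min⁻¹
107 min is 3.567 half-lives, so C = 137 × (1/2)^3.567 = 137 × 0.08440 ≈ 11.6 mg/L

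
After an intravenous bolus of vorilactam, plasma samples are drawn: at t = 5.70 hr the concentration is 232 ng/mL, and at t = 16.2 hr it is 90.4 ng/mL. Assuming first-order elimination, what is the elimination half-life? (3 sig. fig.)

k = ln(C₁/C₂) / (t₂ − t₁) = ln(232/90.4) / (16.2 − 5.70)
  = 0.9425 / 10.50 = 0.08976 hr⁻¹
t½ = ln 2 / k = ln 2 / 0.08976 ≈ 7.72 hours

7.72 hours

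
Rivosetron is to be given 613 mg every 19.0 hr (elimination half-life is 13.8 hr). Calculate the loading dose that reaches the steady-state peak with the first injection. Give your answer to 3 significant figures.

k = ln 2 / 13.8 = 0.05023 hr⁻¹
Accumulation ratio R = 1 / (1 − e^(−kτ)) = 1 / (1 − e^(−0.05023×19.0)) = 1 / (1 − 0.3851) = 1.626
Loading dose = maintenance dose × R = 613 × 1.626 ≈ 997 mg

997 mg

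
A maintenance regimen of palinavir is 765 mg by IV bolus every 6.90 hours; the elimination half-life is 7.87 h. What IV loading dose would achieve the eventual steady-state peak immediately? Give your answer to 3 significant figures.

k = ln 2 / 7.87 = 0.08807 h⁻¹
Accumulation ratio R = 1 / (1 − e^(−kτ)) = 1 / (1 − e^(−0.08807×6.90)) = 1 / (1 − 0.5446) = 2.196
Loading dose = maintenance dose × R = 765 × 2.196 ≈ 1680 mg

1680 mg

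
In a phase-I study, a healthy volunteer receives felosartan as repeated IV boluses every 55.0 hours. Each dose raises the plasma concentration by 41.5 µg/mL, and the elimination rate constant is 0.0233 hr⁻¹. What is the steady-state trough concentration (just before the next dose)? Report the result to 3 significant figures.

15.9 µg/mL

Fraction remaining after one interval: e^(−kτ) = e^(−0.02330 × 55.0) = 0.2776
R = 1 / (1 − 0.2776) = 1.384
Css,max = 41.5 × 1.384 = 57.45 µg/mL
Css,min = Css,max × e^(−kτ) = 57.45 × 0.2776 ≈ 15.9 µg/mL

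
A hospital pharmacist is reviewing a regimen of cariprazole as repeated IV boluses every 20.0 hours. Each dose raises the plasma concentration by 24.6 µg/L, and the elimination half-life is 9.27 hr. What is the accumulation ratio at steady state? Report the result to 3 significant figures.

1.29

k = ln 2 / 9.27 = 0.07477 hr⁻¹
Fraction remaining after one interval: e^(−kτ) = e^(−0.07477 × 20.0) = 0.2241
R = 1 / (1 − 0.2241) = 1 / 0.7759 ≈ 1.29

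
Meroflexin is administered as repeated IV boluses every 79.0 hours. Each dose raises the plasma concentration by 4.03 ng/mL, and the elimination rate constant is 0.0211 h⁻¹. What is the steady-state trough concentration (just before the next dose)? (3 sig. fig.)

0.938 ng/mL

Fraction remaining after one interval: e^(−kτ) = e^(−0.02110 × 79.0) = 0.1888
R = 1 / (1 − 0.1888) = 1.233
Css,max = 4.03 × 1.233 = 4.968 ng/mL
Css,min = Css,max × e^(−kτ) = 4.968 × 0.1888 ≈ 0.938 ng/mL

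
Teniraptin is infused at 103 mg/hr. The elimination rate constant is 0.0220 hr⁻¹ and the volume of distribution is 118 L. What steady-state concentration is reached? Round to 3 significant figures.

39.7 µg/mL

CL = k · V = 0.0220 × 118 = 2.596 L/hr
Css = rate / CL = 103 / 2.596 ≈ 39.7 µg/mL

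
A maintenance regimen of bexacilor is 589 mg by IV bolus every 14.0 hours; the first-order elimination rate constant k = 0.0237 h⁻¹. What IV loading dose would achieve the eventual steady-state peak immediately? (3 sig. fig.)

Accumulation ratio R = 1 / (1 − e^(−kτ)) = 1 / (1 − e^(−0.02370×14.0)) = 1 / (1 − 0.7176) = 3.541
Loading dose = maintenance dose × R = 589 × 3.541 ≈ 2090 mg

2090 mg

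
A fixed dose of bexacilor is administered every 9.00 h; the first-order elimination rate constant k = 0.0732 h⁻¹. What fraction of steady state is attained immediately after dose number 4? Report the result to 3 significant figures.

0.928

f_n = 1 − e^(−nkτ) = 1 − e^(−4 × 0.07320 × 9.00) = 1 − e^(−2.635) = 1 − 0.07170 ≈ 0.928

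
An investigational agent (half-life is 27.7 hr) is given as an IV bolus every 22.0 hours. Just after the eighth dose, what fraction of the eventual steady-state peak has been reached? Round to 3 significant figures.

0.988

k = ln 2 / 27.7 = 0.02502 hr⁻¹
f_n = 1 − e^(−nkτ) = 1 − e^(−8 × 0.02502 × 22.0) = 1 − e^(−4.404) = 1 − 0.01223 ≈ 0.988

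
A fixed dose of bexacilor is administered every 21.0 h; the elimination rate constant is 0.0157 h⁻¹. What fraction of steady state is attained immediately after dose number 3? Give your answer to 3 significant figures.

0.628

f_n = 1 − e^(−nkτ) = 1 − e^(−3 × 0.01570 × 21.0) = 1 − e^(−0.9891) = 1 − 0.3719 ≈ 0.628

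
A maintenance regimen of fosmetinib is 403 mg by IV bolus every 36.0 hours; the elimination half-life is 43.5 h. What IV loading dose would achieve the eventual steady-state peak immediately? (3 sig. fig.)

923 mg

k = ln 2 / 43.5 = 0.01593 h⁻¹
Accumulation ratio R = 1 / (1 − e^(−kτ)) = 1 / (1 − e^(−0.01593×36.0)) = 1 / (1 − 0.5635) = 2.291
Loading dose = maintenance dose × R = 403 × 2.291 ≈ 923 mg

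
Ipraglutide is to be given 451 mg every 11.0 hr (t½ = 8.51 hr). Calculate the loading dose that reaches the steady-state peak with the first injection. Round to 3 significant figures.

k = ln 2 / 8.51 = 0.08145 hr⁻¹
Accumulation ratio R = 1 / (1 − e^(−kτ)) = 1 / (1 − e^(−0.08145×11.0)) = 1 / (1 − 0.4082) = 1.690
Loading dose = maintenance dose × R = 451 × 1.690 ≈ 762 mg

762 mg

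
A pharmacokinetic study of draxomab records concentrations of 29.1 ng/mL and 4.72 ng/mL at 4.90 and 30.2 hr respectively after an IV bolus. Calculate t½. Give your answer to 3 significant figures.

k = ln(C₁/C₂) / (t₂ − t₁) = ln(29.1/4.72) / (30.2 − 4.90)
  = 1.819 / 25.30 = 0.07189 hr⁻¹
t½ = ln 2 / k = ln 2 / 0.07189 ≈ 9.64 hours

9.64 hours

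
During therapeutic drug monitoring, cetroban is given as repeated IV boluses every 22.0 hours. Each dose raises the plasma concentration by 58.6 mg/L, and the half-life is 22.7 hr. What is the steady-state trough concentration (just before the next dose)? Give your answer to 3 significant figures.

k = ln 2 / 22.7 = 0.03054 hr⁻¹
Fraction remaining after one interval: e^(−kτ) = e^(−0.03054 × 22.0) = 0.5108
R = 1 / (1 − 0.5108) = 2.044
Css,max = 58.6 × 2.044 = 119.8 mg/L
Css,min = Css,max × e^(−kτ) = 119.8 × 0.5108 ≈ 61.2 mg/L

61.2 mg/L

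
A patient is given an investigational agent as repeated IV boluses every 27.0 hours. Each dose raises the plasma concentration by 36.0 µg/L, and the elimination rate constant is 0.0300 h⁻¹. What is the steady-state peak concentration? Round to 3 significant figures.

64.8 µg/L

Fraction remaining after one interval: e^(−kτ) = e^(−0.03000 × 27.0) = 0.4449
R = 1 / (1 − 0.4449) = 1.801
Css,max = 36.0 × 1.801 ≈ 64.8 µg/L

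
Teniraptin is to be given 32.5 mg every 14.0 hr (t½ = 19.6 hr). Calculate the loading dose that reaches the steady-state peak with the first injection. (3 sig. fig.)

k = ln 2 / 19.6 = 0.03536 hr⁻¹
Accumulation ratio R = 1 / (1 − e^(−kτ)) = 1 / (1 − e^(−0.03536×14.0)) = 1 / (1 − 0.6095) = 2.561
Loading dose = maintenance dose × R = 32.5 × 2.561 ≈ 83.2 mg

83.2 mg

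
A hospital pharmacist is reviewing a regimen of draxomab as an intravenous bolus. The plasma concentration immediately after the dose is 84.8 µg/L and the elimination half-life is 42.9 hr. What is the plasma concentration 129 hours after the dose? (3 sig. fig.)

10.5 µg/L

k = ln 2 / 42.9 = 0.01616 hr⁻¹
129 hr is 3.007 half-lives, so C = 84.8 × (1/2)^3.007 = 84.8 × 0.1244 ≈ 10.5 µg/L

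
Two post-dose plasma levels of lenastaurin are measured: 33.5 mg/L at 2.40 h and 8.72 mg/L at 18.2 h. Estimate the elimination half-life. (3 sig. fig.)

8.14 hours

k = ln(C₁/C₂) / (t₂ − t₁) = ln(33.5/8.72) / (18.2 − 2.40)
  = 1.346 / 15.80 = 0.08519 h⁻¹
t½ = ln 2 / k = ln 2 / 0.08519 ≈ 8.14 hours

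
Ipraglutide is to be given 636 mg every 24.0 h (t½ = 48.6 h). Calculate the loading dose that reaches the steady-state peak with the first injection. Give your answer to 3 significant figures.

k = ln 2 / 48.6 = 0.01426 h⁻¹
Accumulation ratio R = 1 / (1 − e^(−kτ)) = 1 / (1 − e^(−0.01426×24.0)) = 1 / (1 − 0.7101) = 3.450
Loading dose = maintenance dose × R = 636 × 3.450 ≈ 2190 mg

2190 mg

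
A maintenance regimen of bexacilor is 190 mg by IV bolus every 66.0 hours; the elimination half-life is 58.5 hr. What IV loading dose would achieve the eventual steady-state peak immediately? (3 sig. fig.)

k = ln 2 / 58.5 = 0.01185 hr⁻¹
Accumulation ratio R = 1 / (1 − e^(−kτ)) = 1 / (1 − e^(−0.01185×66.0)) = 1 / (1 − 0.4575) = 1.843
Loading dose = maintenance dose × R = 190 × 1.843 ≈ 350 mg

350 mg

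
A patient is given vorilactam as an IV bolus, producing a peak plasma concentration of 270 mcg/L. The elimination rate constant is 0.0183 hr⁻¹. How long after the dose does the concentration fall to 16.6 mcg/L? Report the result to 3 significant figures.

C(t) = C₀ e^(−kt)  ⇒  t = ln(C₀/C) / k
t = ln(270/16.6) / 0.01830 = 2.789 / 0.01830 ≈ 152 hours

152 hours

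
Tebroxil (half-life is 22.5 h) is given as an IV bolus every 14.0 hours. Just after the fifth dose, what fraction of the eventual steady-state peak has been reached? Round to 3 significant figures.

0.884

k = ln 2 / 22.5 = 0.03081 h⁻¹
f_n = 1 − e^(−nkτ) = 1 − e^(−5 × 0.03081 × 14.0) = 1 − e^(−2.156) = 1 − 0.1157 ≈ 0.884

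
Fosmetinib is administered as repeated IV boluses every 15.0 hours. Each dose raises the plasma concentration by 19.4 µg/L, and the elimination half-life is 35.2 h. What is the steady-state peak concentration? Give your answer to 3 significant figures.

75.9 µg/L

k = ln 2 / 35.2 = 0.01969 h⁻¹
Fraction remaining after one interval: e^(−kτ) = e^(−0.01969 × 15.0) = 0.7443
R = 1 / (1 − 0.7443) = 3.910
Css,max = 19.4 × 3.910 ≈ 75.9 µg/L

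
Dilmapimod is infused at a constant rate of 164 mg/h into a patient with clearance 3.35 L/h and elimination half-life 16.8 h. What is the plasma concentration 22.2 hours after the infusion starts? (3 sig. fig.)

Css = rate / CL = 164 / 3.35 = 48.96 mg/L
k = ln 2 / 16.8 = 0.04126 h⁻¹
C(t) = Css (1 − e^(−kt)) = 48.96 × (1 − e^(−0.9159)) = 48.96 × 0.5999 ≈ 29.4 mg/L

29.4 mg/L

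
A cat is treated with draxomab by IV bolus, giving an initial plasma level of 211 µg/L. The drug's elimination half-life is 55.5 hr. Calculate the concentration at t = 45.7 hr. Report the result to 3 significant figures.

119 µg/L

k = ln 2 / 55.5 = 0.01249 hr⁻¹
C(t) = C₀ e^(−kt) = 211 × e^(−0.01249 × 45.7) = 211 × e^(−0.5708) = 211 × 0.5651 ≈ 119 µg/L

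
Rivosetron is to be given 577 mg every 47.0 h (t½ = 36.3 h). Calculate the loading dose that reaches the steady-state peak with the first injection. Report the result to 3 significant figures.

974 mg

k = ln 2 / 36.3 = 0.01909 h⁻¹
Accumulation ratio R = 1 / (1 − e^(−kτ)) = 1 / (1 − e^(−0.01909×47.0)) = 1 / (1 − 0.4076) = 1.688
Loading dose = maintenance dose × R = 577 × 1.688 ≈ 974 mg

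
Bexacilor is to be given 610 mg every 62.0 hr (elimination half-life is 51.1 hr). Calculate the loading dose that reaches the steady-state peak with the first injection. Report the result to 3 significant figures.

k = ln 2 / 51.1 = 0.01356 hr⁻¹
Accumulation ratio R = 1 / (1 − e^(−kτ)) = 1 / (1 − e^(−0.01356×62.0)) = 1 / (1 − 0.4313) = 1.758
Loading dose = maintenance dose × R = 610 × 1.758 ≈ 1070 mg

1070 mg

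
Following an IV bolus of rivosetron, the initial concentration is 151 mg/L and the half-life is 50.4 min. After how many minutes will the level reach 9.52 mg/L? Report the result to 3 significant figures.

k = ln 2 / 50.4 = 0.01375 min⁻¹
C(t) = C₀ e^(−kt)  ⇒  t = ln(C₀/C) / k
t = ln(151/9.52) / 0.01375 = 2.764 / 0.01375 ≈ 201 minutes

201 minutes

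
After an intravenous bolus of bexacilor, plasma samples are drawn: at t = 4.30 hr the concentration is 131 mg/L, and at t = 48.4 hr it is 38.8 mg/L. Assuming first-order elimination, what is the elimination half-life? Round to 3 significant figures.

k = ln(C₁/C₂) / (t₂ − t₁) = ln(131/38.8) / (48.4 − 4.30)
  = 1.217 / 44.10 = 0.02759 hr⁻¹
t½ = ln 2 / k = ln 2 / 0.02759 ≈ 25.1 hours

25.1 hours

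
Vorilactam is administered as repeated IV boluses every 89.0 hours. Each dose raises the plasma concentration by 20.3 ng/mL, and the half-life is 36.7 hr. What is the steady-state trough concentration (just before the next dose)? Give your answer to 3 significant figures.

4.64 ng/mL

k = ln 2 / 36.7 = 0.01889 hr⁻¹
Fraction remaining after one interval: e^(−kτ) = e^(−0.01889 × 89.0) = 0.1862
R = 1 / (1 − 0.1862) = 1.229
Css,max = 20.3 × 1.229 = 24.94 ng/mL
Css,min = Css,max × e^(−kτ) = 24.94 × 0.1862 ≈ 4.64 ng/mL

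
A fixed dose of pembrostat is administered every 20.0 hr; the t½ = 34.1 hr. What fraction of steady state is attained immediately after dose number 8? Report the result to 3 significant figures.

0.961

k = ln 2 / 34.1 = 0.02033 hr⁻¹
f_n = 1 − e^(−nkτ) = 1 − e^(−8 × 0.02033 × 20.0) = 1 − e^(−3.252) = 1 − 0.03868 ≈ 0.961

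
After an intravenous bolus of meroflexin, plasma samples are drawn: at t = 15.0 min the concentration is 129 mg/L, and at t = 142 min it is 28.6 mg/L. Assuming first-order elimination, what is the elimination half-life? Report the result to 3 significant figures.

58.4 minutes

k = ln(C₁/C₂) / (t₂ − t₁) = ln(129/28.6) / (142 − 15.0)
  = 1.506 / 127.0 = 0.01186 min⁻¹
t½ = ln 2 / k = ln 2 / 0.01186 ≈ 58.4 minutes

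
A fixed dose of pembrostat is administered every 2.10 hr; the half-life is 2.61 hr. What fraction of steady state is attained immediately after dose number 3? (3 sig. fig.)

0.812

k = ln 2 / 2.61 = 0.2656 hr⁻¹
f_n = 1 − e^(−nkτ) = 1 − e^(−3 × 0.2656 × 2.10) = 1 − e^(−1.673) = 1 − 0.1877 ≈ 0.812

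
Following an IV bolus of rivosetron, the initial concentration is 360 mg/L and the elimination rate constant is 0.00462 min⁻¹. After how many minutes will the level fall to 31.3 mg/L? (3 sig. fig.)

C(t) = C₀ e^(−kt)  ⇒  t = ln(C₀/C) / k
t = ln(360/31.3) / 0.004620 = 2.442 / 0.004620 ≈ 529 minutes

529 minutes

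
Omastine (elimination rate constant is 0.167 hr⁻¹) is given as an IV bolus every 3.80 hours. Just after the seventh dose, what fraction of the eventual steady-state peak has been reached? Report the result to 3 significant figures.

f_n = 1 − e^(−nkτ) = 1 − e^(−7 × 0.1670 × 3.80) = 1 − e^(−4.442) = 1 − 0.01177 ≈ 0.988

0.988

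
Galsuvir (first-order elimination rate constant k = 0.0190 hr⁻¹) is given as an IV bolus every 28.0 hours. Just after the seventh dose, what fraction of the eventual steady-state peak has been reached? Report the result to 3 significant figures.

0.976

f_n = 1 − e^(−nkτ) = 1 − e^(−7 × 0.01900 × 28.0) = 1 − e^(−3.724) = 1 − 0.02414 ≈ 0.976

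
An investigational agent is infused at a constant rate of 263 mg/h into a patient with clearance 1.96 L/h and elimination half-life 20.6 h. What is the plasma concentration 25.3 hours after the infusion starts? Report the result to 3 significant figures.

76.9 mg/L

Css = rate / CL = 263 / 1.96 = 134.2 mg/L
k = ln 2 / 20.6 = 0.03365 h⁻¹
C(t) = Css (1 − e^(−kt)) = 134.2 × (1 − e^(−0.8513)) = 134.2 × 0.5731 ≈ 76.9 mg/L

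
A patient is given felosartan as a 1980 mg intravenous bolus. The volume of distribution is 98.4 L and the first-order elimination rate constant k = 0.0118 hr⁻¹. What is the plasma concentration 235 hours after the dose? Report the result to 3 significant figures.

C₀ = dose / V = 1980 / 98.4 = 20.12 mg/L
C(t) = C₀ e^(−kt) = 20.12 × e^(−0.01180 × 235) = 20.12 × e^(−2.773) = 20.12 × 0.06247 ≈ 1.26 mg/L

1.26 mg/L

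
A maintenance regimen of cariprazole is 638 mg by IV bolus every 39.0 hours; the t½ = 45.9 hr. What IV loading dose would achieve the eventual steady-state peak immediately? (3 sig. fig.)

1430 mg

k = ln 2 / 45.9 = 0.01510 hr⁻¹
Accumulation ratio R = 1 / (1 − e^(−kτ)) = 1 / (1 − e^(−0.01510×39.0)) = 1 / (1 − 0.5549) = 2.247
Loading dose = maintenance dose × R = 638 × 2.247 ≈ 1430 mg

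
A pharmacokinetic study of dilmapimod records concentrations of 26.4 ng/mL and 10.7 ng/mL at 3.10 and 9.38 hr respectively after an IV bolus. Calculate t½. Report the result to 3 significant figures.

4.82 hours

k = ln(C₁/C₂) / (t₂ − t₁) = ln(26.4/10.7) / (9.38 − 3.10)
  = 0.9031 / 6.280 = 0.1438 hr⁻¹
t½ = ln 2 / k = ln 2 / 0.1438 ≈ 4.82 hours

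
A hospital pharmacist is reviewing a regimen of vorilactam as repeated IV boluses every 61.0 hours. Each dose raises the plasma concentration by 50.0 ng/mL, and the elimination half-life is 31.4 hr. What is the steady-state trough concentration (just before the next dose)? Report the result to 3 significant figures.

17.6 ng/mL

k = ln 2 / 31.4 = 0.02207 hr⁻¹
Fraction remaining after one interval: e^(−kτ) = e^(−0.02207 × 61.0) = 0.2601
R = 1 / (1 − 0.2601) = 1.352
Css,max = 50.0 × 1.352 = 67.58 ng/mL
Css,min = Css,max × e^(−kτ) = 67.58 × 0.2601 ≈ 17.6 ng/mL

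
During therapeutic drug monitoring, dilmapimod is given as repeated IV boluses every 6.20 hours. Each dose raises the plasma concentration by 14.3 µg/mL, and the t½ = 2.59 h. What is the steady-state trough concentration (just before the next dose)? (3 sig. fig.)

k = ln 2 / 2.59 = 0.2676 h⁻¹
Fraction remaining after one interval: e^(−kτ) = e^(−0.2676 × 6.20) = 0.1903
R = 1 / (1 − 0.1903) = 1.235
Css,max = 14.3 × 1.235 = 17.66 µg/mL
Css,min = Css,max × e^(−kτ) = 17.66 × 0.1903 ≈ 3.36 µg/mL

3.36 µg/mL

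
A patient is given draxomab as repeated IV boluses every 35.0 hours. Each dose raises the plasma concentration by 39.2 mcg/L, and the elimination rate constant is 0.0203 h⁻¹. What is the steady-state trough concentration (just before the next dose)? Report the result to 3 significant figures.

Fraction remaining after one interval: e^(−kτ) = e^(−0.02030 × 35.0) = 0.4914
R = 1 / (1 − 0.4914) = 1.966
Css,max = 39.2 × 1.966 = 77.07 mcg/L
Css,min = Css,max × e^(−kτ) = 77.07 × 0.4914 ≈ 37.9 mcg/L

37.9 mcg/L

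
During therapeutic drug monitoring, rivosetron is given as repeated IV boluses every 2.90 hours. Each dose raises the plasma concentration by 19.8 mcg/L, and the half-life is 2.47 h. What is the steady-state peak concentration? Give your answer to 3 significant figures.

35.6 mcg/L

k = ln 2 / 2.47 = 0.2806 h⁻¹
Fraction remaining after one interval: e^(−kτ) = e^(−0.2806 × 2.90) = 0.4432
R = 1 / (1 − 0.4432) = 1.796
Css,max = 19.8 × 1.796 ≈ 35.6 mcg/L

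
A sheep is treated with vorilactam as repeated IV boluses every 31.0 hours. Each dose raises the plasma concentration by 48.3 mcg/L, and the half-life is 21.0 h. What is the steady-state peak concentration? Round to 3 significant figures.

k = ln 2 / 21.0 = 0.03301 h⁻¹
Fraction remaining after one interval: e^(−kτ) = e^(−0.03301 × 31.0) = 0.3594
R = 1 / (1 − 0.3594) = 1.561
Css,max = 48.3 × 1.561 ≈ 75.4 mcg/L

75.4 mcg/L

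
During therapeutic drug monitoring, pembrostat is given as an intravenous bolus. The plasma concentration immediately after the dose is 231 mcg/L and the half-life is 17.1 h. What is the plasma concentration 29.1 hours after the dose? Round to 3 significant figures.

71.0 mcg/L

k = ln 2 / 17.1 = 0.04053 h⁻¹
C(t) = C₀ e^(−kt) = 231 × e^(−0.04053 × 29.1) = 231 × e^(−1.180) = 231 × 0.3074 ≈ 71.0 mcg/L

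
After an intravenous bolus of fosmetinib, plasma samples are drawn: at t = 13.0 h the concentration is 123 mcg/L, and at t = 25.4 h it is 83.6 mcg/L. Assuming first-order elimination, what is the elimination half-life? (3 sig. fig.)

k = ln(C₁/C₂) / (t₂ − t₁) = ln(123/83.6) / (25.4 − 13.0)
  = 0.3861 / 12.40 = 0.03114 h⁻¹
t½ = ln 2 / k = ln 2 / 0.03114 ≈ 22.3 hours

22.3 hours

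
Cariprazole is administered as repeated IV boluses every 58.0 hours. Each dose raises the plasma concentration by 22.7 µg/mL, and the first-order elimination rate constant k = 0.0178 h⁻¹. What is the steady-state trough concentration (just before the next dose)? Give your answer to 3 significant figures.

Fraction remaining after one interval: e^(−kτ) = e^(−0.01780 × 58.0) = 0.3562
R = 1 / (1 − 0.3562) = 1.553
Css,max = 22.7 × 1.553 = 35.26 µg/mL
Css,min = Css,max × e^(−kτ) = 35.26 × 0.3562 ≈ 12.6 µg/mL

12.6 µg/mL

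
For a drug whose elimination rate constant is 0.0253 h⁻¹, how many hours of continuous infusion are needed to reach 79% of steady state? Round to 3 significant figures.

61.7 hours

f = 1 − e^(−kt)  ⇒  t = −ln(1 − f) / k
t = −ln(1 − 0.79) / 0.02530 = 1.561 / 0.02530 ≈ 61.7 hours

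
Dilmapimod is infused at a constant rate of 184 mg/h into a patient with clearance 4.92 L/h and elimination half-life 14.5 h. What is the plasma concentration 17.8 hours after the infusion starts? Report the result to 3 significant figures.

Css = rate / CL = 184 / 4.92 = 37.40 µg/mL
k = ln 2 / 14.5 = 0.04780 h⁻¹
C(t) = Css (1 − e^(−kt)) = 37.40 × (1 − e^(−0.8509)) = 37.40 × 0.5730 ≈ 21.4 µg/mL

21.4 µg/mL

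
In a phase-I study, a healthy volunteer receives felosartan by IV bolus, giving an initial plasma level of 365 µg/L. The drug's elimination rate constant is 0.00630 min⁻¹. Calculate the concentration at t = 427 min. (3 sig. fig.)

24.8 µg/L

C(t) = C₀ e^(−kt) = 365 × e^(−0.006300 × 427) = 365 × e^(−2.690) = 365 × 0.06787 ≈ 24.8 µg/L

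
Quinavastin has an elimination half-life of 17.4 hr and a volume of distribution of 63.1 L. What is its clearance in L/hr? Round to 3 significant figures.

2.51 L/hr

k = ln 2 / t½ = ln 2 / 17.4 = 0.03984 hr⁻¹
CL = k · V = 0.03984 × 63.1 ≈ 2.51 L/hr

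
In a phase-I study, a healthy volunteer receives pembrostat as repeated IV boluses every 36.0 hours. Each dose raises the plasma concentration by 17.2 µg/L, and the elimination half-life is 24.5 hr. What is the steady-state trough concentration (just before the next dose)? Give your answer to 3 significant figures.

k = ln 2 / 24.5 = 0.02829 hr⁻¹
Fraction remaining after one interval: e^(−kτ) = e^(−0.02829 × 36.0) = 0.3611
R = 1 / (1 − 0.3611) = 1.565
Css,max = 17.2 × 1.565 = 26.92 µg/L
Css,min = Css,max × e^(−kτ) = 26.92 × 0.3611 ≈ 9.72 µg/L

9.72 µg/L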